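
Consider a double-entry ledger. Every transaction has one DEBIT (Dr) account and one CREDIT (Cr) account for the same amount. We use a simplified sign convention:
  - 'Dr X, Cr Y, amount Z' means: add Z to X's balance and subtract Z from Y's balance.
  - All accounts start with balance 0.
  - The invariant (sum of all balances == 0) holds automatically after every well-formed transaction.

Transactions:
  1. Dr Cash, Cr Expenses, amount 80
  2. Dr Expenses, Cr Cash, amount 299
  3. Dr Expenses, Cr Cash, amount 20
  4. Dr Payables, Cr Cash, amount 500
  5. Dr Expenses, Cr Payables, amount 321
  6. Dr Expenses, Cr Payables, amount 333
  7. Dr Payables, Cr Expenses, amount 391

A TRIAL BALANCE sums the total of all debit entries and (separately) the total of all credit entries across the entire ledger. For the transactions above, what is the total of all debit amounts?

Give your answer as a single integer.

Answer: 1944

Derivation:
Txn 1: debit+=80
Txn 2: debit+=299
Txn 3: debit+=20
Txn 4: debit+=500
Txn 5: debit+=321
Txn 6: debit+=333
Txn 7: debit+=391
Total debits = 1944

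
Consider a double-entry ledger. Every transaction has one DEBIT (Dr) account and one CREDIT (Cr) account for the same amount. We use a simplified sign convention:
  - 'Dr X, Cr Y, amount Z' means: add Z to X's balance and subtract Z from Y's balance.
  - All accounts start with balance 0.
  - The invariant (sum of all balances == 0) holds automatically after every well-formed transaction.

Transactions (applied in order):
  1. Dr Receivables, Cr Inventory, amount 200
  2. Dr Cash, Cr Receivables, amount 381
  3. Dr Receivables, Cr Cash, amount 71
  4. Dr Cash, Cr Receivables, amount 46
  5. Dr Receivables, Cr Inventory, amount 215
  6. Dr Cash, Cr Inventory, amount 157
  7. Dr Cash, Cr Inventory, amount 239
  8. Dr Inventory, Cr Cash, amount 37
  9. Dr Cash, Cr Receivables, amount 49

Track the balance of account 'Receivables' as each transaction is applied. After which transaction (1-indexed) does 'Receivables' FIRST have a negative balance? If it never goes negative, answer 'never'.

After txn 1: Receivables=200
After txn 2: Receivables=-181

Answer: 2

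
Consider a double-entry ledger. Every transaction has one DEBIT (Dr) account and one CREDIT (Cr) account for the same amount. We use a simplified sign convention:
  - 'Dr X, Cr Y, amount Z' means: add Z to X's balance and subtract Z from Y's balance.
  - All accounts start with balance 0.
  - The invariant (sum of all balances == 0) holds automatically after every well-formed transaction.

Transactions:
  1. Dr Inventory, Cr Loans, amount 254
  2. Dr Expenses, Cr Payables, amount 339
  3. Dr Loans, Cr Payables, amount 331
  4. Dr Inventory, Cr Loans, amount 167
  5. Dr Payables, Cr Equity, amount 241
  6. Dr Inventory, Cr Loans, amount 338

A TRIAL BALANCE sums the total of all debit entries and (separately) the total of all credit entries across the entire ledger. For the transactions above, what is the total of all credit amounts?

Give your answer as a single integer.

Txn 1: credit+=254
Txn 2: credit+=339
Txn 3: credit+=331
Txn 4: credit+=167
Txn 5: credit+=241
Txn 6: credit+=338
Total credits = 1670

Answer: 1670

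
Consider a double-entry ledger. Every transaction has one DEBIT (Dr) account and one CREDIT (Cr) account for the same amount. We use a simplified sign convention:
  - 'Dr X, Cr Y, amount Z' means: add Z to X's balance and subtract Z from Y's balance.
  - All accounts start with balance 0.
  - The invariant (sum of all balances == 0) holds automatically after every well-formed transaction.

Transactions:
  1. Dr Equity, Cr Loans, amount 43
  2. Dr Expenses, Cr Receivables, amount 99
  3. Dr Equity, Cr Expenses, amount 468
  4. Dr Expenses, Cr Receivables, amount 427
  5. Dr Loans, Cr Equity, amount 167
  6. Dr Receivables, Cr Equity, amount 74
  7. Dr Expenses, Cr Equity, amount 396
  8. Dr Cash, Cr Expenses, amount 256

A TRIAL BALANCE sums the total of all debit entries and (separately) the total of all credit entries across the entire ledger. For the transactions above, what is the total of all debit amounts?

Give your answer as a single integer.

Txn 1: debit+=43
Txn 2: debit+=99
Txn 3: debit+=468
Txn 4: debit+=427
Txn 5: debit+=167
Txn 6: debit+=74
Txn 7: debit+=396
Txn 8: debit+=256
Total debits = 1930

Answer: 1930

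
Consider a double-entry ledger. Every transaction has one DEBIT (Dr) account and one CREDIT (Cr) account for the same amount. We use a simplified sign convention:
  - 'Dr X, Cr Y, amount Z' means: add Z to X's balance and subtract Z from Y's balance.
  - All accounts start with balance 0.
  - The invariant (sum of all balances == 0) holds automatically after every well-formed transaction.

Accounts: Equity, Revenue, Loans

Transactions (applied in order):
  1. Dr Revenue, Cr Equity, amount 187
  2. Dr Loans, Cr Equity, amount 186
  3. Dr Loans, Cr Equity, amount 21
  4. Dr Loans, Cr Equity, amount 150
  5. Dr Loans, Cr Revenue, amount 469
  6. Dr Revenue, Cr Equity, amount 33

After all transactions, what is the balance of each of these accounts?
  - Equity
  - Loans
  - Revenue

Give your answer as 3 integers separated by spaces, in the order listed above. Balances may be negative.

Answer: -577 826 -249

Derivation:
After txn 1 (Dr Revenue, Cr Equity, amount 187): Equity=-187 Revenue=187
After txn 2 (Dr Loans, Cr Equity, amount 186): Equity=-373 Loans=186 Revenue=187
After txn 3 (Dr Loans, Cr Equity, amount 21): Equity=-394 Loans=207 Revenue=187
After txn 4 (Dr Loans, Cr Equity, amount 150): Equity=-544 Loans=357 Revenue=187
After txn 5 (Dr Loans, Cr Revenue, amount 469): Equity=-544 Loans=826 Revenue=-282
After txn 6 (Dr Revenue, Cr Equity, amount 33): Equity=-577 Loans=826 Revenue=-249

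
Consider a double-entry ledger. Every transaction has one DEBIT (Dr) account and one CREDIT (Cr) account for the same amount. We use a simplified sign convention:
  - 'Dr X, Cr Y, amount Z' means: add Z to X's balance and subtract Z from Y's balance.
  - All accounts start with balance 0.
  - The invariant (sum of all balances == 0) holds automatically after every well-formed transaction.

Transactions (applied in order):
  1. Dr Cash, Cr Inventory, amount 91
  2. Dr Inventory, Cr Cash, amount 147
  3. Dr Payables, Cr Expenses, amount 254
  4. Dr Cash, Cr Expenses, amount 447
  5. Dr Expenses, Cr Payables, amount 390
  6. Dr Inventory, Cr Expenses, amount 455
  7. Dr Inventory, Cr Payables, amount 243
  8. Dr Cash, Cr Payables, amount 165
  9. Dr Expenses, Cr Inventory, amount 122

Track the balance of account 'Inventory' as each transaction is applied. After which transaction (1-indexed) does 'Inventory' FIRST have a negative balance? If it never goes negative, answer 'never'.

After txn 1: Inventory=-91

Answer: 1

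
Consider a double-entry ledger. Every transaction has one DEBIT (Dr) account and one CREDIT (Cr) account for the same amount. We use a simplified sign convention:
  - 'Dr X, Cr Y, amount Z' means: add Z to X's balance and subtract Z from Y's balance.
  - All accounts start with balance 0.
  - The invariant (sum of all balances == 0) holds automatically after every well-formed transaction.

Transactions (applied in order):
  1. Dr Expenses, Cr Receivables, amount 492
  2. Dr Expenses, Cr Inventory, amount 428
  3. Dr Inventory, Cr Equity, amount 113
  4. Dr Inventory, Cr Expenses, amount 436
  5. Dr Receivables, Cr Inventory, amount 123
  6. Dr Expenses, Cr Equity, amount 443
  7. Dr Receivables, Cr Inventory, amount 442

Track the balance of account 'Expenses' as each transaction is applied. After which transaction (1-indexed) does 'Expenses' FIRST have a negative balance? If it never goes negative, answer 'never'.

Answer: never

Derivation:
After txn 1: Expenses=492
After txn 2: Expenses=920
After txn 3: Expenses=920
After txn 4: Expenses=484
After txn 5: Expenses=484
After txn 6: Expenses=927
After txn 7: Expenses=927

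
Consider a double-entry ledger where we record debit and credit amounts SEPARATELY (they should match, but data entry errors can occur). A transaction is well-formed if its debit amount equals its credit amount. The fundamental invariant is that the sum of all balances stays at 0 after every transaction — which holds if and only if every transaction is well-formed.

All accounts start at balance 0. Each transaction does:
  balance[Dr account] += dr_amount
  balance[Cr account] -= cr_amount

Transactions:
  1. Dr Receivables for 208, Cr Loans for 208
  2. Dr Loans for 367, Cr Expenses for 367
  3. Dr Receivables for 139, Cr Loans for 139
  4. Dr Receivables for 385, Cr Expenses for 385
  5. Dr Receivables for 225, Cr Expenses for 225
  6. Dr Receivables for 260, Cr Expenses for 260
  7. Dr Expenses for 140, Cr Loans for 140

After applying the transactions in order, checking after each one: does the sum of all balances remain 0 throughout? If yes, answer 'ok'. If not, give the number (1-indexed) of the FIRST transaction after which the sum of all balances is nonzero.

Answer: ok

Derivation:
After txn 1: dr=208 cr=208 sum_balances=0
After txn 2: dr=367 cr=367 sum_balances=0
After txn 3: dr=139 cr=139 sum_balances=0
After txn 4: dr=385 cr=385 sum_balances=0
After txn 5: dr=225 cr=225 sum_balances=0
After txn 6: dr=260 cr=260 sum_balances=0
After txn 7: dr=140 cr=140 sum_balances=0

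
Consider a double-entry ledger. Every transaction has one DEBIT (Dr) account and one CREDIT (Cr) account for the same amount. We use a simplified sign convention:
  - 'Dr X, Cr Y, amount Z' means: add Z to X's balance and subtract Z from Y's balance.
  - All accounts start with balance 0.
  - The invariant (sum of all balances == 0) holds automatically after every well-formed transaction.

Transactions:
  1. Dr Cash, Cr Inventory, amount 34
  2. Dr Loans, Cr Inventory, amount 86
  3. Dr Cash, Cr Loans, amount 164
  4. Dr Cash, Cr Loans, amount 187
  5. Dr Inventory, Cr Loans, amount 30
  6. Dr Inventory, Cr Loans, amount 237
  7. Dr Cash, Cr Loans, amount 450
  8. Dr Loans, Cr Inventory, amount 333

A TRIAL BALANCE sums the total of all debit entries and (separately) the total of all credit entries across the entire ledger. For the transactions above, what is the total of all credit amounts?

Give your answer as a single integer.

Txn 1: credit+=34
Txn 2: credit+=86
Txn 3: credit+=164
Txn 4: credit+=187
Txn 5: credit+=30
Txn 6: credit+=237
Txn 7: credit+=450
Txn 8: credit+=333
Total credits = 1521

Answer: 1521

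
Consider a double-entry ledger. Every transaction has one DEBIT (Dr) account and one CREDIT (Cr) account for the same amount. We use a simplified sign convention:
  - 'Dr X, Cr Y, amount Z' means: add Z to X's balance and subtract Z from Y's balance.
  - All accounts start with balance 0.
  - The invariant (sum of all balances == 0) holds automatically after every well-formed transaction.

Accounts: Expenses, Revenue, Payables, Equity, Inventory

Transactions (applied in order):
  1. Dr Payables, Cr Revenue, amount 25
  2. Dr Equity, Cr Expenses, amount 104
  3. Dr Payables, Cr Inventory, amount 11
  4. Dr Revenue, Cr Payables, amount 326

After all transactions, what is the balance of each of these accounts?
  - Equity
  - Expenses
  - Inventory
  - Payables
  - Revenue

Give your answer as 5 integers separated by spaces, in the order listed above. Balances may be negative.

After txn 1 (Dr Payables, Cr Revenue, amount 25): Payables=25 Revenue=-25
After txn 2 (Dr Equity, Cr Expenses, amount 104): Equity=104 Expenses=-104 Payables=25 Revenue=-25
After txn 3 (Dr Payables, Cr Inventory, amount 11): Equity=104 Expenses=-104 Inventory=-11 Payables=36 Revenue=-25
After txn 4 (Dr Revenue, Cr Payables, amount 326): Equity=104 Expenses=-104 Inventory=-11 Payables=-290 Revenue=301

Answer: 104 -104 -11 -290 301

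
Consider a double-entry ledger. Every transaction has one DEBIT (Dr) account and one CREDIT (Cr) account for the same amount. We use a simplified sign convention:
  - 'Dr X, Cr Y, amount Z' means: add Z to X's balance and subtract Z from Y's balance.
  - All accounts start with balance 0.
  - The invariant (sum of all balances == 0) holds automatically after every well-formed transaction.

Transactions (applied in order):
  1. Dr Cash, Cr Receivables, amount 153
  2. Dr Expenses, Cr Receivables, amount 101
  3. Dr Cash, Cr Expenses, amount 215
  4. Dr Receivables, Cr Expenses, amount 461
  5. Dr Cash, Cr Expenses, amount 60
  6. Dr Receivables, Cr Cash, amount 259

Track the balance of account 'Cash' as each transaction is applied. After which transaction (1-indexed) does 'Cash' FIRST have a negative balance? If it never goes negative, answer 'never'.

Answer: never

Derivation:
After txn 1: Cash=153
After txn 2: Cash=153
After txn 3: Cash=368
After txn 4: Cash=368
After txn 5: Cash=428
After txn 6: Cash=169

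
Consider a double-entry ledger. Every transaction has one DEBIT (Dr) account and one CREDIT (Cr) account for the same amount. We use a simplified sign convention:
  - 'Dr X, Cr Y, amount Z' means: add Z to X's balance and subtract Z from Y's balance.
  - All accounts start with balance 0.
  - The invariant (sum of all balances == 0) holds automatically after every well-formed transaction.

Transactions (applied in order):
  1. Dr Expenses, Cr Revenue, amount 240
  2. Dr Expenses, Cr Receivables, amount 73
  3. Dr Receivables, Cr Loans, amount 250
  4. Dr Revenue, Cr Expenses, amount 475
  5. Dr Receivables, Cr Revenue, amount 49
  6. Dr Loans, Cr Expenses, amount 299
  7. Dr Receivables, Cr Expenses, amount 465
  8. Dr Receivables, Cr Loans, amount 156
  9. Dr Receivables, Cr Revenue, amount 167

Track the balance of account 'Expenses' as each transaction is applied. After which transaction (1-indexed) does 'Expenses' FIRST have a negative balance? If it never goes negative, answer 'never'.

Answer: 4

Derivation:
After txn 1: Expenses=240
After txn 2: Expenses=313
After txn 3: Expenses=313
After txn 4: Expenses=-162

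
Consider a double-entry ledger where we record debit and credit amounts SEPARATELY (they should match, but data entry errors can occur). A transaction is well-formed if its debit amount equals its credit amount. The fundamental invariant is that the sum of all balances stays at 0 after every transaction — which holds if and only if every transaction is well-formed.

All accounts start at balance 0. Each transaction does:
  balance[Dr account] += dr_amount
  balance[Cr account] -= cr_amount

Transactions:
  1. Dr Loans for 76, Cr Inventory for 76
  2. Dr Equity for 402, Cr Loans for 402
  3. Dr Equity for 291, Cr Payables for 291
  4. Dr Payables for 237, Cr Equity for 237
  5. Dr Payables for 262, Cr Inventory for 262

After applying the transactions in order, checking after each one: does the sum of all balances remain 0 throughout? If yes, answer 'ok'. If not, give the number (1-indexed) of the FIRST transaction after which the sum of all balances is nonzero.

Answer: ok

Derivation:
After txn 1: dr=76 cr=76 sum_balances=0
After txn 2: dr=402 cr=402 sum_balances=0
After txn 3: dr=291 cr=291 sum_balances=0
After txn 4: dr=237 cr=237 sum_balances=0
After txn 5: dr=262 cr=262 sum_balances=0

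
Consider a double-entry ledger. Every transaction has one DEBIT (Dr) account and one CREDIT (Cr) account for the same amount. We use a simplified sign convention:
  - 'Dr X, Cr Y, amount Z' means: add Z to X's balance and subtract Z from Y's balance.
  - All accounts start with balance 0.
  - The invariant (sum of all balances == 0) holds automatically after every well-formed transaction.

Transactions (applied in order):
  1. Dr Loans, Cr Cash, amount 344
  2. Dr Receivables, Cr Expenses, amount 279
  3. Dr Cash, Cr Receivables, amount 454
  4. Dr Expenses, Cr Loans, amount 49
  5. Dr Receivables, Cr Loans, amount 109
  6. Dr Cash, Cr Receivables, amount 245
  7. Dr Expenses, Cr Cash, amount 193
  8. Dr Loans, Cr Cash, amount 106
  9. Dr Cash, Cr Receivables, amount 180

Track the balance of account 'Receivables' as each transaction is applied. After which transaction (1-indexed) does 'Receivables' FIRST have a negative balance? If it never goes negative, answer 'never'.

After txn 1: Receivables=0
After txn 2: Receivables=279
After txn 3: Receivables=-175

Answer: 3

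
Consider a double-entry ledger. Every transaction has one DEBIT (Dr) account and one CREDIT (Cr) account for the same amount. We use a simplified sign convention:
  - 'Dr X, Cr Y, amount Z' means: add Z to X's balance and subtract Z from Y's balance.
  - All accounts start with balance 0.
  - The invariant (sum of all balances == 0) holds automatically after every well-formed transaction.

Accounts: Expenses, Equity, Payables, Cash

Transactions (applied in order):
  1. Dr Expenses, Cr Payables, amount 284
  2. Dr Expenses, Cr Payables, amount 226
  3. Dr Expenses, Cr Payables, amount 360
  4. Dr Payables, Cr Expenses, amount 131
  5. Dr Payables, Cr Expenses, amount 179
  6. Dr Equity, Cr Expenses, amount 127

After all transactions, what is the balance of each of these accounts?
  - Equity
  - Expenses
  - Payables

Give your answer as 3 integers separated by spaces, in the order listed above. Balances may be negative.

After txn 1 (Dr Expenses, Cr Payables, amount 284): Expenses=284 Payables=-284
After txn 2 (Dr Expenses, Cr Payables, amount 226): Expenses=510 Payables=-510
After txn 3 (Dr Expenses, Cr Payables, amount 360): Expenses=870 Payables=-870
After txn 4 (Dr Payables, Cr Expenses, amount 131): Expenses=739 Payables=-739
After txn 5 (Dr Payables, Cr Expenses, amount 179): Expenses=560 Payables=-560
After txn 6 (Dr Equity, Cr Expenses, amount 127): Equity=127 Expenses=433 Payables=-560

Answer: 127 433 -560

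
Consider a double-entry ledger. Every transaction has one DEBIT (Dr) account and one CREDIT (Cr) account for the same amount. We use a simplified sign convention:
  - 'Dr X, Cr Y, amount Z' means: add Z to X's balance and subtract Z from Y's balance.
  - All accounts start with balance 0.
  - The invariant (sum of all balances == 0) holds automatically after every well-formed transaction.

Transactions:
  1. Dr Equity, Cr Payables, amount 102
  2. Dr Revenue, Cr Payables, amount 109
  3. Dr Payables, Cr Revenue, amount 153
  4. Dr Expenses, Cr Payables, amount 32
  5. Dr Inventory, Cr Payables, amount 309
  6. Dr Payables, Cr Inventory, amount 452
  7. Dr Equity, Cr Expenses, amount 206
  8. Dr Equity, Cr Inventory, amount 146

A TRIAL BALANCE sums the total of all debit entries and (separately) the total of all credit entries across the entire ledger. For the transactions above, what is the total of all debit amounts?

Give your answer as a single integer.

Txn 1: debit+=102
Txn 2: debit+=109
Txn 3: debit+=153
Txn 4: debit+=32
Txn 5: debit+=309
Txn 6: debit+=452
Txn 7: debit+=206
Txn 8: debit+=146
Total debits = 1509

Answer: 1509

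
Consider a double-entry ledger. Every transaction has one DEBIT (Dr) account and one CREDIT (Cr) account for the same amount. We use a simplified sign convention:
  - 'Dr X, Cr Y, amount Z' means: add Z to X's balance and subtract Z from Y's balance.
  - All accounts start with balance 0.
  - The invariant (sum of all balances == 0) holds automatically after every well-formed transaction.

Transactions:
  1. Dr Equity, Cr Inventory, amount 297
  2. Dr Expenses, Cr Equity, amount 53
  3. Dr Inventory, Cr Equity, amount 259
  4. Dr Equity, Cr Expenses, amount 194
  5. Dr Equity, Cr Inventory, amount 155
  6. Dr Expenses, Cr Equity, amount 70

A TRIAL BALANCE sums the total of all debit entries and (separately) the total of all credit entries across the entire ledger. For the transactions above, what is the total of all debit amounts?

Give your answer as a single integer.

Answer: 1028

Derivation:
Txn 1: debit+=297
Txn 2: debit+=53
Txn 3: debit+=259
Txn 4: debit+=194
Txn 5: debit+=155
Txn 6: debit+=70
Total debits = 1028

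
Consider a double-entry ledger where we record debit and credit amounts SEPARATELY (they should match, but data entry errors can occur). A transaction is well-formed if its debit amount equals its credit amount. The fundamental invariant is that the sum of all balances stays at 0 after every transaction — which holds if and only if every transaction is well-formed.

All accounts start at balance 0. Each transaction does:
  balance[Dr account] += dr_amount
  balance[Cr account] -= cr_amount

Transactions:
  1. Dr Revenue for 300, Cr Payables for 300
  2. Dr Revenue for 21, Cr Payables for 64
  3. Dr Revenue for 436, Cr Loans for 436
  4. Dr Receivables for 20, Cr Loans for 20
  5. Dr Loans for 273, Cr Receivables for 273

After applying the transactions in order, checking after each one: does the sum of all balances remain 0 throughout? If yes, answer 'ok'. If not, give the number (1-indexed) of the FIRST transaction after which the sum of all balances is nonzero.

Answer: 2

Derivation:
After txn 1: dr=300 cr=300 sum_balances=0
After txn 2: dr=21 cr=64 sum_balances=-43
After txn 3: dr=436 cr=436 sum_balances=-43
After txn 4: dr=20 cr=20 sum_balances=-43
After txn 5: dr=273 cr=273 sum_balances=-43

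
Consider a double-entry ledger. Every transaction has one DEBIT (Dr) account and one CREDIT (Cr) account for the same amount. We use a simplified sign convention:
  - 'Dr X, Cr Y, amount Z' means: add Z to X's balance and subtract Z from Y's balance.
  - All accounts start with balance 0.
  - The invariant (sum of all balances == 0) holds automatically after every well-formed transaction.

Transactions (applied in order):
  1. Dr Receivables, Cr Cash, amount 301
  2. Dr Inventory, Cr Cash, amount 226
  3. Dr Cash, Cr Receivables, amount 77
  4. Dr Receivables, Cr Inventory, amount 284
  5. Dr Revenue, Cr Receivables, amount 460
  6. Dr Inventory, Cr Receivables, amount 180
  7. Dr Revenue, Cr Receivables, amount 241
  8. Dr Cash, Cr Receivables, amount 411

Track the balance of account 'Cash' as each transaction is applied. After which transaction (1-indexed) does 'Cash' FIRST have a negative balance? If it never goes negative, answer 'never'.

After txn 1: Cash=-301

Answer: 1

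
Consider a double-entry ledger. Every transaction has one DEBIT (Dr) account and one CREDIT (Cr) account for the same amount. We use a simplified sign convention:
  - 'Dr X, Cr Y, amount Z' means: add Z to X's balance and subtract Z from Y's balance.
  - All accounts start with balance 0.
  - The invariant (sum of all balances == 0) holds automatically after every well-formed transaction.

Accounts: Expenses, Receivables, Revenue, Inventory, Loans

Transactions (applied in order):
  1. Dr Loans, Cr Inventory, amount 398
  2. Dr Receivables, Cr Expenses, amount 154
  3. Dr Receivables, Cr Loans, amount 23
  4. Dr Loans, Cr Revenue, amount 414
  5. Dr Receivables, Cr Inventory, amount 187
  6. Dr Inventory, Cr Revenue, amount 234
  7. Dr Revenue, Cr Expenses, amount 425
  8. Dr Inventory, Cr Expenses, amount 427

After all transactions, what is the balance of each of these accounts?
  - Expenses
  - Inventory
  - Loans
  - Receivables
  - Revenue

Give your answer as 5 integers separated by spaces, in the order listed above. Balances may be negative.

Answer: -1006 76 789 364 -223

Derivation:
After txn 1 (Dr Loans, Cr Inventory, amount 398): Inventory=-398 Loans=398
After txn 2 (Dr Receivables, Cr Expenses, amount 154): Expenses=-154 Inventory=-398 Loans=398 Receivables=154
After txn 3 (Dr Receivables, Cr Loans, amount 23): Expenses=-154 Inventory=-398 Loans=375 Receivables=177
After txn 4 (Dr Loans, Cr Revenue, amount 414): Expenses=-154 Inventory=-398 Loans=789 Receivables=177 Revenue=-414
After txn 5 (Dr Receivables, Cr Inventory, amount 187): Expenses=-154 Inventory=-585 Loans=789 Receivables=364 Revenue=-414
After txn 6 (Dr Inventory, Cr Revenue, amount 234): Expenses=-154 Inventory=-351 Loans=789 Receivables=364 Revenue=-648
After txn 7 (Dr Revenue, Cr Expenses, amount 425): Expenses=-579 Inventory=-351 Loans=789 Receivables=364 Revenue=-223
After txn 8 (Dr Inventory, Cr Expenses, amount 427): Expenses=-1006 Inventory=76 Loans=789 Receivables=364 Revenue=-223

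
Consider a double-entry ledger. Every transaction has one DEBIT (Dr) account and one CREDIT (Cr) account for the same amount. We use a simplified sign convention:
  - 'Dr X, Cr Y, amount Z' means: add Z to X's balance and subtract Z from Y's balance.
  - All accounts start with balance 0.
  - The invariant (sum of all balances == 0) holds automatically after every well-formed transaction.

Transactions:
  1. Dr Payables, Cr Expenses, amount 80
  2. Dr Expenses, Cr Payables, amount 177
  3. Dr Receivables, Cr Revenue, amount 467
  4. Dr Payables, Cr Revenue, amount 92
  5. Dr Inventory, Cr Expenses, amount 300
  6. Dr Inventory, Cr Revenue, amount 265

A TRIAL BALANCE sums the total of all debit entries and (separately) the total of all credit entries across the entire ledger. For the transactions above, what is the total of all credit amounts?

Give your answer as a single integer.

Txn 1: credit+=80
Txn 2: credit+=177
Txn 3: credit+=467
Txn 4: credit+=92
Txn 5: credit+=300
Txn 6: credit+=265
Total credits = 1381

Answer: 1381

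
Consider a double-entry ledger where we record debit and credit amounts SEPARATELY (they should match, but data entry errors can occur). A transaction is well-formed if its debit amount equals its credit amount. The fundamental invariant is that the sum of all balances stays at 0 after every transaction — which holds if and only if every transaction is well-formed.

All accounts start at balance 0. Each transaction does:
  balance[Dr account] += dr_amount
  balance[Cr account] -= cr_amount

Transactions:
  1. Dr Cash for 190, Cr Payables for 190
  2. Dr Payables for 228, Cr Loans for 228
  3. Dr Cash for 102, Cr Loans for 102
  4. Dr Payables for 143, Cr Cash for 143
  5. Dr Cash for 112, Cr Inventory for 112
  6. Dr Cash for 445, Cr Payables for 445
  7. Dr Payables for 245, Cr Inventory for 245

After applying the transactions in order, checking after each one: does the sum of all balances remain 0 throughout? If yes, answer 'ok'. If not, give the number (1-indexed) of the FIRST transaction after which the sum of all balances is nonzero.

After txn 1: dr=190 cr=190 sum_balances=0
After txn 2: dr=228 cr=228 sum_balances=0
After txn 3: dr=102 cr=102 sum_balances=0
After txn 4: dr=143 cr=143 sum_balances=0
After txn 5: dr=112 cr=112 sum_balances=0
After txn 6: dr=445 cr=445 sum_balances=0
After txn 7: dr=245 cr=245 sum_balances=0

Answer: ok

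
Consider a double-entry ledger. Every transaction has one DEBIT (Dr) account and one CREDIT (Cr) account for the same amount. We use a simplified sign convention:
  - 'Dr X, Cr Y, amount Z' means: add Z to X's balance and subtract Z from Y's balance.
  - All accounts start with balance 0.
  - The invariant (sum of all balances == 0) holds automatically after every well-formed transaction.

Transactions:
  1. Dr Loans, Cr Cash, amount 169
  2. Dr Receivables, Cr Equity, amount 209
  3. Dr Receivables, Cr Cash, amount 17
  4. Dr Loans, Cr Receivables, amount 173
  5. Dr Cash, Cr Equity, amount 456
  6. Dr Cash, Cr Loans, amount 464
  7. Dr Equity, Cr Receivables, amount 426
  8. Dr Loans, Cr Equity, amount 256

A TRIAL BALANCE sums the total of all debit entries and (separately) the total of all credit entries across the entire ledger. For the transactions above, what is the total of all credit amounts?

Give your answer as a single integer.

Txn 1: credit+=169
Txn 2: credit+=209
Txn 3: credit+=17
Txn 4: credit+=173
Txn 5: credit+=456
Txn 6: credit+=464
Txn 7: credit+=426
Txn 8: credit+=256
Total credits = 2170

Answer: 2170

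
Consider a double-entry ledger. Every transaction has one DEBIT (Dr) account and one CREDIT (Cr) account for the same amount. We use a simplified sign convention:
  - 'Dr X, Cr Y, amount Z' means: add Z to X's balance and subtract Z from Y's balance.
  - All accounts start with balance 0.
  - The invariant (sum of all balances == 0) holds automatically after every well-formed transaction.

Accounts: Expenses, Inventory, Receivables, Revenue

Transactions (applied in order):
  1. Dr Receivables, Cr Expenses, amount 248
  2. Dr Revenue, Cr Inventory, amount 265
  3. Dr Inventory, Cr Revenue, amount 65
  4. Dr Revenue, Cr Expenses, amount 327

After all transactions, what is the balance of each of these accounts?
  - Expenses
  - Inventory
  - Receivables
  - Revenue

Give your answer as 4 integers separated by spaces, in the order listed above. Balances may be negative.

Answer: -575 -200 248 527

Derivation:
After txn 1 (Dr Receivables, Cr Expenses, amount 248): Expenses=-248 Receivables=248
After txn 2 (Dr Revenue, Cr Inventory, amount 265): Expenses=-248 Inventory=-265 Receivables=248 Revenue=265
After txn 3 (Dr Inventory, Cr Revenue, amount 65): Expenses=-248 Inventory=-200 Receivables=248 Revenue=200
After txn 4 (Dr Revenue, Cr Expenses, amount 327): Expenses=-575 Inventory=-200 Receivables=248 Revenue=527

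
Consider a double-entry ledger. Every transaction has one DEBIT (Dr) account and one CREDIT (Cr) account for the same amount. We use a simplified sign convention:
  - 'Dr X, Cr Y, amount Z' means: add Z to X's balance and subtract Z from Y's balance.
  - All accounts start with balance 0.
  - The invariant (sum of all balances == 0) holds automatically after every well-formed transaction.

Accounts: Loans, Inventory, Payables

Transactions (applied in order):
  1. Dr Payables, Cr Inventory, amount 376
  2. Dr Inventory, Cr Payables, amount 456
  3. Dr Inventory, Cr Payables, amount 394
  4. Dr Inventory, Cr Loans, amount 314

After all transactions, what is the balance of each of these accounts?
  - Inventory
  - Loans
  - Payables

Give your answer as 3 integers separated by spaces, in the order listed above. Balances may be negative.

After txn 1 (Dr Payables, Cr Inventory, amount 376): Inventory=-376 Payables=376
After txn 2 (Dr Inventory, Cr Payables, amount 456): Inventory=80 Payables=-80
After txn 3 (Dr Inventory, Cr Payables, amount 394): Inventory=474 Payables=-474
After txn 4 (Dr Inventory, Cr Loans, amount 314): Inventory=788 Loans=-314 Payables=-474

Answer: 788 -314 -474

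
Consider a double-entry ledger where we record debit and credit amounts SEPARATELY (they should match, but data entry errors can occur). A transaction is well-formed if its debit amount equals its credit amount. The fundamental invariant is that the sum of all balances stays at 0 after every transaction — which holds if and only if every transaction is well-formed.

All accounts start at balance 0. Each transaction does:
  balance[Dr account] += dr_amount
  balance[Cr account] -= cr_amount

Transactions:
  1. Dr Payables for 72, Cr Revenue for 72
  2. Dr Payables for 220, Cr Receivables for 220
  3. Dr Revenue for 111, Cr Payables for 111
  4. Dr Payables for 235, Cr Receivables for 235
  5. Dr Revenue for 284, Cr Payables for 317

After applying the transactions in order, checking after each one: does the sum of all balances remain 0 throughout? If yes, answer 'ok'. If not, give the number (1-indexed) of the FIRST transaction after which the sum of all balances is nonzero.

After txn 1: dr=72 cr=72 sum_balances=0
After txn 2: dr=220 cr=220 sum_balances=0
After txn 3: dr=111 cr=111 sum_balances=0
After txn 4: dr=235 cr=235 sum_balances=0
After txn 5: dr=284 cr=317 sum_balances=-33

Answer: 5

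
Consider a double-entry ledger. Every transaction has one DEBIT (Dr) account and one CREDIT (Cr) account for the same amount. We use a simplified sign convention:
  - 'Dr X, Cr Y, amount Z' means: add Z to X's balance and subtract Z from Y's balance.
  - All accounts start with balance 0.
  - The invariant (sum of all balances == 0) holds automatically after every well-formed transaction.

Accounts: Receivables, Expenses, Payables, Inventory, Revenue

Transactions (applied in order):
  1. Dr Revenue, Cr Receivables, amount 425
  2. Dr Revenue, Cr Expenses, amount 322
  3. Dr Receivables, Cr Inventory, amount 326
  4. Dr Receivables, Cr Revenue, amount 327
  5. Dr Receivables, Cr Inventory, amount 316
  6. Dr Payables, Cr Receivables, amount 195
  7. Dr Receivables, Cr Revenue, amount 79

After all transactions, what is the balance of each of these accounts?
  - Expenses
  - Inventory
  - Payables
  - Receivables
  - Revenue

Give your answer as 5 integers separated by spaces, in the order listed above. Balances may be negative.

Answer: -322 -642 195 428 341

Derivation:
After txn 1 (Dr Revenue, Cr Receivables, amount 425): Receivables=-425 Revenue=425
After txn 2 (Dr Revenue, Cr Expenses, amount 322): Expenses=-322 Receivables=-425 Revenue=747
After txn 3 (Dr Receivables, Cr Inventory, amount 326): Expenses=-322 Inventory=-326 Receivables=-99 Revenue=747
After txn 4 (Dr Receivables, Cr Revenue, amount 327): Expenses=-322 Inventory=-326 Receivables=228 Revenue=420
After txn 5 (Dr Receivables, Cr Inventory, amount 316): Expenses=-322 Inventory=-642 Receivables=544 Revenue=420
After txn 6 (Dr Payables, Cr Receivables, amount 195): Expenses=-322 Inventory=-642 Payables=195 Receivables=349 Revenue=420
After txn 7 (Dr Receivables, Cr Revenue, amount 79): Expenses=-322 Inventory=-642 Payables=195 Receivables=428 Revenue=341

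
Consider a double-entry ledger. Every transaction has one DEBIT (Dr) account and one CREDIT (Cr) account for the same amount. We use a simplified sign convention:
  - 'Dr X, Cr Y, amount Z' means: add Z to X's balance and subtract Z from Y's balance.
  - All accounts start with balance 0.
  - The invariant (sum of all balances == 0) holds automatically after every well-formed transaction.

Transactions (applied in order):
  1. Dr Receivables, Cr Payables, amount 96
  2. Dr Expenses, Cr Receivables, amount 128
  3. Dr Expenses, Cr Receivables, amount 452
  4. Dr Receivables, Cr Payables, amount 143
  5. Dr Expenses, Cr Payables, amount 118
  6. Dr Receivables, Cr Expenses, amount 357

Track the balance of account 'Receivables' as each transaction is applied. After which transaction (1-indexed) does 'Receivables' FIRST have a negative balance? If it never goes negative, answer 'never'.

After txn 1: Receivables=96
After txn 2: Receivables=-32

Answer: 2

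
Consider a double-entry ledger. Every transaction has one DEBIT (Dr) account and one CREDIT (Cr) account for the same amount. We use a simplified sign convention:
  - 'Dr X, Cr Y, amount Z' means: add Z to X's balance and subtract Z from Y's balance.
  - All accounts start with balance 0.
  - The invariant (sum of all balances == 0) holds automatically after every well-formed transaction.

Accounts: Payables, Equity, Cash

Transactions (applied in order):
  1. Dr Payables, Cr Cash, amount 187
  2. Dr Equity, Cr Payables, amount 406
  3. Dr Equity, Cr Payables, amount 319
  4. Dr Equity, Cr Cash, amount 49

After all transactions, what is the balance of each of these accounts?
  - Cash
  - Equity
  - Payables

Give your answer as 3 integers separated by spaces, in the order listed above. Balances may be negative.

After txn 1 (Dr Payables, Cr Cash, amount 187): Cash=-187 Payables=187
After txn 2 (Dr Equity, Cr Payables, amount 406): Cash=-187 Equity=406 Payables=-219
After txn 3 (Dr Equity, Cr Payables, amount 319): Cash=-187 Equity=725 Payables=-538
After txn 4 (Dr Equity, Cr Cash, amount 49): Cash=-236 Equity=774 Payables=-538

Answer: -236 774 -538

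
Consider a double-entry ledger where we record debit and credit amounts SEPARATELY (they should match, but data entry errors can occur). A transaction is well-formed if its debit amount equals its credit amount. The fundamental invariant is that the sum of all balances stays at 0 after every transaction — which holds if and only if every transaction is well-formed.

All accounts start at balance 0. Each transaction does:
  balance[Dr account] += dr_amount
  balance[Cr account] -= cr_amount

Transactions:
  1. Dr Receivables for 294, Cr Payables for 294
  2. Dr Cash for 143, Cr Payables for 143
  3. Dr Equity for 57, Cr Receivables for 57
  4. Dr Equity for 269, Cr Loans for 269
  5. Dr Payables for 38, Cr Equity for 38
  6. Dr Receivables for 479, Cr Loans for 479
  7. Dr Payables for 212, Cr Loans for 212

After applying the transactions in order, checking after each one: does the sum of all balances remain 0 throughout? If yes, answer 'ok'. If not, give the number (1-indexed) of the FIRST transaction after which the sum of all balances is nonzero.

Answer: ok

Derivation:
After txn 1: dr=294 cr=294 sum_balances=0
After txn 2: dr=143 cr=143 sum_balances=0
After txn 3: dr=57 cr=57 sum_balances=0
After txn 4: dr=269 cr=269 sum_balances=0
After txn 5: dr=38 cr=38 sum_balances=0
After txn 6: dr=479 cr=479 sum_balances=0
After txn 7: dr=212 cr=212 sum_balances=0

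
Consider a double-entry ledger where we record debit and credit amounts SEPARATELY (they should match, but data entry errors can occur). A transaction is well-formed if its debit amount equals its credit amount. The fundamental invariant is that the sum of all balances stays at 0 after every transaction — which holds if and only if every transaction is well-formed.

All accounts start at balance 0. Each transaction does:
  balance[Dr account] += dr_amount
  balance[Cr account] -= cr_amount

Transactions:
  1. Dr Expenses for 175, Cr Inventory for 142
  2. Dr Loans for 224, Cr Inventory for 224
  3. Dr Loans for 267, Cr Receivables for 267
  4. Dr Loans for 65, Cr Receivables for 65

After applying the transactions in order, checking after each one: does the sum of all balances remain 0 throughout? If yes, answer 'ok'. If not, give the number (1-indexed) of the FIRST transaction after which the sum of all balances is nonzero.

After txn 1: dr=175 cr=142 sum_balances=33
After txn 2: dr=224 cr=224 sum_balances=33
After txn 3: dr=267 cr=267 sum_balances=33
After txn 4: dr=65 cr=65 sum_balances=33

Answer: 1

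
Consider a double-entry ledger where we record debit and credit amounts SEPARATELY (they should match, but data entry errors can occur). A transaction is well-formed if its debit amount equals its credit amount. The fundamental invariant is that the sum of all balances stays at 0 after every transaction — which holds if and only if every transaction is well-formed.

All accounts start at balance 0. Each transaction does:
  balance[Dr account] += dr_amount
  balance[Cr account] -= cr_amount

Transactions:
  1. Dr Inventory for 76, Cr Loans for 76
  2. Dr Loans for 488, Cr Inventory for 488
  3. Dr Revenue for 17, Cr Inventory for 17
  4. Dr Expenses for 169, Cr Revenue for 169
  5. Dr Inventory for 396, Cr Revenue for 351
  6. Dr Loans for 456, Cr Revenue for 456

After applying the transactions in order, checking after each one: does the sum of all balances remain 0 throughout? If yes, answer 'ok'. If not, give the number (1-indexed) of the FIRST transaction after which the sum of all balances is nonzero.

Answer: 5

Derivation:
After txn 1: dr=76 cr=76 sum_balances=0
After txn 2: dr=488 cr=488 sum_balances=0
After txn 3: dr=17 cr=17 sum_balances=0
After txn 4: dr=169 cr=169 sum_balances=0
After txn 5: dr=396 cr=351 sum_balances=45
After txn 6: dr=456 cr=456 sum_balances=45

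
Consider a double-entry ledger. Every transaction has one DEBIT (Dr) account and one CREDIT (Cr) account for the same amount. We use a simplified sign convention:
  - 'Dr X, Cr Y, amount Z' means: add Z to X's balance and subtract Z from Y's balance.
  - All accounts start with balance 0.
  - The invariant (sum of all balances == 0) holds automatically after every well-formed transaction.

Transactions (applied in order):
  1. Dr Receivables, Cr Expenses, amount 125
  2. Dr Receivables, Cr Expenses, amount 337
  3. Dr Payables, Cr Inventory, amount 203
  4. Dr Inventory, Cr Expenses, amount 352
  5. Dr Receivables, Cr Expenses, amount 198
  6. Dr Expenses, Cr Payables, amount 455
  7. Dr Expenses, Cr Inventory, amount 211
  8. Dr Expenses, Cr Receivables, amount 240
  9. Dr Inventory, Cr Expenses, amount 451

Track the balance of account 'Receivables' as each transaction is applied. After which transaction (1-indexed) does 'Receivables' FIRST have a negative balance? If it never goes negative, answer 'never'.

Answer: never

Derivation:
After txn 1: Receivables=125
After txn 2: Receivables=462
After txn 3: Receivables=462
After txn 4: Receivables=462
After txn 5: Receivables=660
After txn 6: Receivables=660
After txn 7: Receivables=660
After txn 8: Receivables=420
After txn 9: Receivables=420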